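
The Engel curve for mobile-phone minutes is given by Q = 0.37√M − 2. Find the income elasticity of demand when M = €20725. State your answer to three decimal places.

0.520

At M = 20725: Q = 51.266.
dQ/dM = 0.37/(2√M) = 0.00128506 at this income.
η = (dQ/dM)·(M/Q) = 0.00128506 × (20725/51.266) = 0.520.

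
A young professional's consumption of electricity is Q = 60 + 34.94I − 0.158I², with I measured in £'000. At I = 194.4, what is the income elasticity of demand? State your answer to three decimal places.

-5.843

At I = 194.4: Q = 881.3011.
dQ/dI = 34.94 − 0.316I = -26.49040.
η = (dQ/dI)·(I/Q) = -26.49040 × (194.4/881.3011) = -5.843.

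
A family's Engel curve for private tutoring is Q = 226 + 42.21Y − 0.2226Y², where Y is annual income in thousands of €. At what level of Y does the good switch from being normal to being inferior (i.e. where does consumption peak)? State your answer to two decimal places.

dQ/dY = 42.21 − 0.4452Y.
The good is inferior where dQ/dY < 0. Setting dQ/dY = 0 gives Y = 42.21 / 0.4452 = 94.81.

94.81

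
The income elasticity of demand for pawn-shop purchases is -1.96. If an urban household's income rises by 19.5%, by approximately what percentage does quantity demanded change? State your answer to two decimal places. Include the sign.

-38.22%

%ΔQ ≈ η × %ΔI = -1.96 × 19.5% = -38.22%.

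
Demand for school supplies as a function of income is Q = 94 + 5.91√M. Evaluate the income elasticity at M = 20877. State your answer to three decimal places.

0.450

At M = 20877: Q = 947.929.
dQ/dM = 5.91/(2√M) = 0.0204514 at this income.
η = (dQ/dM)·(M/Q) = 0.0204514 × (20877/947.929) = 0.450.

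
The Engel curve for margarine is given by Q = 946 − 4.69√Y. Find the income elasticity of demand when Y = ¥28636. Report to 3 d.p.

-2.605

At Y = 28636: Q = 152.350.
dQ/dY = -4.69/(2√Y) = -0.0138576 at this income.
η = (dQ/dY)·(Y/Q) = -0.0138576 × (28636/152.350) = -2.605.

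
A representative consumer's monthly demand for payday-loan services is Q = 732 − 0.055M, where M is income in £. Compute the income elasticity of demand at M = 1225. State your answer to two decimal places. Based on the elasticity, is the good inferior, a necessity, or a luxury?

At M = 1225: Q = 664.625.
dQ/dM = −0.055.
η = (dQ/dM)·(M/Q) = -0.055 × (1225/664.625) = -0.10.
Since η < 0, the good is an inferior good.

-0.10 (inferior good)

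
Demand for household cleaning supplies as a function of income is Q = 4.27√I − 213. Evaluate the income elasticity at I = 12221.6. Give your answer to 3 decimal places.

At I = 12221.6: Q = 259.054.
dQ/dI = 4.27/(2√I) = 0.0193123 at this income.
η = (dQ/dI)·(I/Q) = 0.0193123 × (12221.6/259.054) = 0.911.

0.911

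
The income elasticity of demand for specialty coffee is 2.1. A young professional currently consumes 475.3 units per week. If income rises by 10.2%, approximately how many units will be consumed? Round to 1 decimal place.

%ΔQ ≈ η × %ΔI = 2.1 × 10.2% = 21.42%.
New Q ≈ 475.3 × (1 + 0.2142) = 577.1.

577.1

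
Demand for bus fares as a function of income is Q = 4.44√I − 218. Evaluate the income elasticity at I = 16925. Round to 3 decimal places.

0.803

At I = 16925: Q = 359.627.
dQ/dI = 4.44/(2√I) = 0.0170643 at this income.
η = (dQ/dI)·(I/Q) = 0.0170643 × (16925/359.627) = 0.803.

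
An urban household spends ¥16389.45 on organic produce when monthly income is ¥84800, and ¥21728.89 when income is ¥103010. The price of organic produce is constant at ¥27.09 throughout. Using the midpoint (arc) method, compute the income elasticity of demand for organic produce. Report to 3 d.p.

With a constant price, Q₁ = 16389.45/27.09 = 605.000 and Q₂ = 21728.89/27.09 = 802.100 (equivalently, work directly with expenditure since P cancels).
Midpoint %ΔQ = (21728.89 − 16389.45)/19059.17 = 0.28015; midpoint %ΔI = (103010 − 84800)/93905 = 0.19392.
η = 0.28015 / 0.19392 = 1.445.

1.445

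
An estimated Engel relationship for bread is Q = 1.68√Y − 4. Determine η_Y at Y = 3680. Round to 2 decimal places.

At Y = 3680: Q = 97.914.
dQ/dY = 1.68/(2√Y) = 0.013847 at this income.
η = (dQ/dY)·(Y/Q) = 0.013847 × (3680/97.914) = 0.52.

0.52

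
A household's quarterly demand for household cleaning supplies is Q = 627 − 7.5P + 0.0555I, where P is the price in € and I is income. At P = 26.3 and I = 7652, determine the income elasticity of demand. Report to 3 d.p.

0.497

At P = 26.3, I = 7652: Q = 854.436.
Holding P constant, ∂Q/∂I = 0.0555.
η_I = (∂Q/∂I)·(I/Q) = 0.0555 × (7652/854.436) = 0.497.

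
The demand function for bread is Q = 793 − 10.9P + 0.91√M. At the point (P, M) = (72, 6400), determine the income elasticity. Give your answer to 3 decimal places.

At P = 72, M = 6400: Q = 81.000.
Holding P constant, ∂Q/∂M = 0.91/(2√M) = 0.0056875.
η_M = (∂Q/∂M)·(M/Q) = 0.0056875 × (6400/81.000) = 0.449.

0.449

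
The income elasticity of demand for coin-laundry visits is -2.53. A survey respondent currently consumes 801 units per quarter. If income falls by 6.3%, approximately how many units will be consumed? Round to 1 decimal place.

928.7

%ΔQ ≈ η × %ΔI = -2.53 × (-6.3%) = 15.939%.
New Q ≈ 801 × (1 + 0.15939) = 928.7.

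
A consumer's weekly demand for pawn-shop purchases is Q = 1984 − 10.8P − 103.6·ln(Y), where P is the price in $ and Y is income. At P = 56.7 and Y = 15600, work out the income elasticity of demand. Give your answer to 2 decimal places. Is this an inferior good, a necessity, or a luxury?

-0.28 (inferior good)

At P = 56.7, Y = 15600: Q = 371.379.
Holding P constant, ∂Q/∂Y = -103.6/Y = -0.00664103.
η_Y = (∂Q/∂Y)·(Y/Q) = -0.00664103 × (15600/371.379) = -0.28.
Since η < 0, this is an inferior good.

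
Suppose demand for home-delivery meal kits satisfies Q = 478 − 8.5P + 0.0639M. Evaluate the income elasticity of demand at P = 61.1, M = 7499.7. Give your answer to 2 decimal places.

At P = 61.1, M = 7499.7: Q = 437.881.
Holding P constant, ∂Q/∂M = 0.0639.
η_M = (∂Q/∂M)·(M/Q) = 0.0639 × (7499.7/437.881) = 1.09.

1.09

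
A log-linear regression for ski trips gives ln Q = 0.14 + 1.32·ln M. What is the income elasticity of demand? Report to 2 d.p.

1.32

In a log-linear demand, the coefficient on ln M is the income elasticity.
So η = 1.32.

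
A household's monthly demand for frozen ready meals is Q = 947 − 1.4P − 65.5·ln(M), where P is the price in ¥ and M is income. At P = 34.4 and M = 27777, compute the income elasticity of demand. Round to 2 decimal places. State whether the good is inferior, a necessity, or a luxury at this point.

At P = 34.4, M = 27777: Q = 228.646.
Holding P constant, ∂Q/∂M = -65.5/M = -0.00235807.
η_M = (∂Q/∂M)·(M/Q) = -0.00235807 × (27777/228.646) = -0.29.
Since η < 0, this is an inferior good.

-0.29 (inferior good)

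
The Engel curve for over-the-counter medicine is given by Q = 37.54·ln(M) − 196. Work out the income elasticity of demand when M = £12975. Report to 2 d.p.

0.24

At M = 12975: Q = 159.533.
dQ/dM = 37.54/M = 0.00289326 at this income.
η = (dQ/dM)·(M/Q) = 0.00289326 × (12975/159.533) = 0.24.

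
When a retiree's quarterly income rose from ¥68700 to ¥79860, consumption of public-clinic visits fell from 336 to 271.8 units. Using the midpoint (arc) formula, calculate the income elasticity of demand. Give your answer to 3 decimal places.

ΔQ = 271.8 − 336 = -64.2; midpoint Q̄ = (336 + 271.8)/2 = 303.9.
ΔI = 79860 − 68700 = 11160; midpoint Ī = (68700 + 79860)/2 = 74280.
η = (ΔQ/Q̄) ÷ (ΔI/Ī) = (-64.2/303.9) ÷ (11160/74280) = -1.406.

-1.406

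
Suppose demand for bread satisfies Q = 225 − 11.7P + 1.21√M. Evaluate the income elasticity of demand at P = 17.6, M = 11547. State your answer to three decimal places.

0.436

At P = 17.6, M = 11547: Q = 149.103.
Holding P constant, ∂Q/∂M = 1.21/(2√M) = 0.00563016.
η_M = (∂Q/∂M)·(M/Q) = 0.00563016 × (11547/149.103) = 0.436.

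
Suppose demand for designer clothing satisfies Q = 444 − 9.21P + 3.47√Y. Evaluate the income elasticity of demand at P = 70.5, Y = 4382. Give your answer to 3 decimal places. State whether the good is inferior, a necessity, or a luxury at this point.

4.708 (luxury)

At P = 70.5, Y = 4382: Q = 24.397.
Holding P constant, ∂Q/∂Y = 3.47/(2√Y) = 0.0262098.
η_Y = (∂Q/∂Y)·(Y/Q) = 0.0262098 × (4382/24.397) = 4.708.
Since η > 1, this is a luxury.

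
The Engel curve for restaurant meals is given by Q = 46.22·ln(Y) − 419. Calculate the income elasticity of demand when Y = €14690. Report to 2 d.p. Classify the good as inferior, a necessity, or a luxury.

1.89 (luxury)

At Y = 14690: Q = 24.477.
dQ/dY = 46.22/Y = 0.00314636 at this income.
η = (dQ/dY)·(Y/Q) = 0.00314636 × (14690/24.477) = 1.89.
Since η > 1, the good is a luxury.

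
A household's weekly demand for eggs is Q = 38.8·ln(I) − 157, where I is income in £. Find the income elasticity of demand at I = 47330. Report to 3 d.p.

0.149

At I = 47330: Q = 260.678.
dQ/dI = 38.8/I = 0.000819776 at this income.
η = (dQ/dI)·(I/Q) = 0.000819776 × (47330/260.678) = 0.149.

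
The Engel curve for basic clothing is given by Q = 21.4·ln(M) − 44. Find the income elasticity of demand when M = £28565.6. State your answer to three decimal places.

0.122

At M = 28565.6: Q = 175.563.
dQ/dM = 21.4/M = 0.000749153 at this income.
η = (dQ/dM)·(M/Q) = 0.000749153 × (28565.6/175.563) = 0.122.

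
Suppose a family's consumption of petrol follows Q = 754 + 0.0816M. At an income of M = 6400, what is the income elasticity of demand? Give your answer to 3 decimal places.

At M = 6400: Q = 1276.240.
dQ/dM = 0.0816.
η = (dQ/dM)·(M/Q) = 0.0816 × (6400/1276.240) = 0.409.

0.409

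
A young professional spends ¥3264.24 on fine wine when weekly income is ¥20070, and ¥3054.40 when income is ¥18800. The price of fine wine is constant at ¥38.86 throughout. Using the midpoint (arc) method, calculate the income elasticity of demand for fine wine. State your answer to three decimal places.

With a constant price, Q₁ = 3264.24/38.86 = 84.000 and Q₂ = 3054.40/38.86 = 78.600 (equivalently, work directly with expenditure since P cancels).
Midpoint %ΔQ = (3054.40 − 3264.24)/3159.32 = -0.06642; midpoint %ΔI = (18800 − 20070)/19435 = -0.06535.
η = -0.06642 / -0.06535 = 1.016.

1.016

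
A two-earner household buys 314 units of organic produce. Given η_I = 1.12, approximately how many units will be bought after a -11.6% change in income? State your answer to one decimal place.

273.2

%ΔQ ≈ η × %ΔI = 1.12 × (-11.6%) = -12.992%.
New Q ≈ 314 × (1 − 0.12992) = 273.2.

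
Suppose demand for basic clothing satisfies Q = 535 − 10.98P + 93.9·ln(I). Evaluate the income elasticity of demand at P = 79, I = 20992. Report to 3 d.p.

0.156

At P = 79, I = 20992: Q = 602.063.
Holding P constant, ∂Q/∂I = 93.9/I = 0.00447313.
η_I = (∂Q/∂I)·(I/Q) = 0.00447313 × (20992/602.063) = 0.156.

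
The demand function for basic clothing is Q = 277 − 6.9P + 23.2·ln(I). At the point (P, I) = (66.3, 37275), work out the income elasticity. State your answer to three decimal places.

0.364

At P = 66.3, I = 37275: Q = 63.735.
Holding P constant, ∂Q/∂I = 23.2/I = 0.000622401.
η_I = (∂Q/∂I)·(I/Q) = 0.000622401 × (37275/63.735) = 0.364.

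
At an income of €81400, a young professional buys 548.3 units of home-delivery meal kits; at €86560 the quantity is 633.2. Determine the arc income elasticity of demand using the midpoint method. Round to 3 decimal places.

ΔQ = 633.2 − 548.3 = 84.9; midpoint Q̄ = (548.3 + 633.2)/2 = 590.75.
ΔI = 86560 − 81400 = 5160; midpoint Ī = (81400 + 86560)/2 = 83980.
η = (ΔQ/Q̄) ÷ (ΔI/Ī) = (84.9/590.75) ÷ (5160/83980) = 2.339.

2.339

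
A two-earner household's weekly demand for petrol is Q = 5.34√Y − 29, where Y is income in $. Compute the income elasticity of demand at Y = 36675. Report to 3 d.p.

0.515

At Y = 36675: Q = 993.648.
dQ/dY = 5.34/(2√Y) = 0.013942 at this income.
η = (dQ/dY)·(Y/Q) = 0.013942 × (36675/993.648) = 0.515.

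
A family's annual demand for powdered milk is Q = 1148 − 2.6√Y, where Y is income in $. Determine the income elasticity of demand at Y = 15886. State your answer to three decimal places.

At Y = 15886: Q = 820.297.
dQ/dY = -2.6/(2√Y) = -0.0103142 at this income.
η = (dQ/dY)·(Y/Q) = -0.0103142 × (15886/820.297) = -0.200.

-0.200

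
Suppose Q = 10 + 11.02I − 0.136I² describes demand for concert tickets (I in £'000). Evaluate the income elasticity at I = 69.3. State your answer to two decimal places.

At I = 69.3: Q = 120.5474.
dQ/dI = 11.02 − 0.272I = -7.82960.
η = (dQ/dI)·(I/Q) = -7.82960 × (69.3/120.5474) = -4.50.

-4.50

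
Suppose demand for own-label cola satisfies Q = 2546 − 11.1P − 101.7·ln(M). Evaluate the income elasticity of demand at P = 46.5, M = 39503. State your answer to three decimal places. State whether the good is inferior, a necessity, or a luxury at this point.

At P = 46.5, M = 39503: Q = 953.444.
Holding P constant, ∂Q/∂M = -101.7/M = -0.00257449.
η_M = (∂Q/∂M)·(M/Q) = -0.00257449 × (39503/953.444) = -0.107.
Since η < 0, this is an inferior good.

-0.107 (inferior good)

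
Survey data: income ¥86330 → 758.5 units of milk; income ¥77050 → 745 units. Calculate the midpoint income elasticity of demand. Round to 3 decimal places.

ΔQ = 745 − 758.5 = -13.5; midpoint Q̄ = (758.5 + 745)/2 = 751.75.
ΔI = 77050 − 86330 = -9280; midpoint Ī = (86330 + 77050)/2 = 81690.
η = (ΔQ/Q̄) ÷ (ΔI/Ī) = (-13.5/751.75) ÷ (-9280/81690) = 0.158.

0.158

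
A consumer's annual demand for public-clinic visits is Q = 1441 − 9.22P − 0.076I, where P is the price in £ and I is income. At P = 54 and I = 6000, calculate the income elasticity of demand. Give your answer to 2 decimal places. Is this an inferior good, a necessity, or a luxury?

-0.94 (inferior good)

At P = 54, I = 6000: Q = 487.120.
Holding P constant, ∂Q/∂I = −0.076.
η_I = (∂Q/∂I)·(I/Q) = -0.076 × (6000/487.120) = -0.94.
Since η < 0, this is an inferior good.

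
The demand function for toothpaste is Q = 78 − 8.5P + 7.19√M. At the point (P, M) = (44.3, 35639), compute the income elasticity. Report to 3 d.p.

At P = 44.3, M = 35639: Q = 1058.799.
Holding P constant, ∂Q/∂M = 7.19/(2√M) = 0.019043.
η_M = (∂Q/∂M)·(M/Q) = 0.019043 × (35639/1058.799) = 0.641.

0.641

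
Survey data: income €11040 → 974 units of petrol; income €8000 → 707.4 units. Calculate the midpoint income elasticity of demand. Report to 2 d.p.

ΔQ = 707.4 − 974 = -266.6; midpoint Q̄ = (974 + 707.4)/2 = 840.7.
ΔI = 8000 − 11040 = -3040; midpoint Ī = (11040 + 8000)/2 = 9520.
η = (ΔQ/Q̄) ÷ (ΔI/Ī) = (-266.6/840.7) ÷ (-3040/9520) = 0.99.

0.99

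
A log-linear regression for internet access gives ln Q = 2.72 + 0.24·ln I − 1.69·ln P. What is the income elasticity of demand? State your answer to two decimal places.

In a log-linear demand, the coefficient on ln I is the income elasticity.
So η = 0.24.

0.24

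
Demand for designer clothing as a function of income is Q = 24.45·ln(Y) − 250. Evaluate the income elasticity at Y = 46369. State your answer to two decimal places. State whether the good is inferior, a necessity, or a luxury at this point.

At Y = 46369: Q = 12.700.
dQ/dY = 24.45/Y = 0.000527292 at this income.
η = (dQ/dY)·(Y/Q) = 0.000527292 × (46369/12.700) = 1.93.
Since η > 1, the good is a luxury.

1.93 (luxury)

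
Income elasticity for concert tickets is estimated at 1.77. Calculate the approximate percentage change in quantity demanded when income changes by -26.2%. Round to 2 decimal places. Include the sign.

-46.37%

%ΔQ ≈ η × %ΔI = 1.77 × (-26.2%) = -46.37%.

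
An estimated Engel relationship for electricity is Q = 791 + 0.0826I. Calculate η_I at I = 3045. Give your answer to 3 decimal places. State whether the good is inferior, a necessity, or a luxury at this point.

0.241 (necessity)

At I = 3045: Q = 1042.517.
dQ/dI = 0.0826.
η = (dQ/dI)·(I/Q) = 0.0826 × (3045/1042.517) = 0.241.
Since 0 < η < 1, the good is a necessity.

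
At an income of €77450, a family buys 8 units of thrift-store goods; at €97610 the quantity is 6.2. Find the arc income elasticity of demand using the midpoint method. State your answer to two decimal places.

ΔQ = 6.2 − 8 = -1.8; midpoint Q̄ = (8 + 6.2)/2 = 7.1.
ΔI = 97610 − 77450 = 20160; midpoint Ī = (77450 + 97610)/2 = 87530.
η = (ΔQ/Q̄) ÷ (ΔI/Ī) = (-1.8/7.1) ÷ (20160/87530) = -1.10.

-1.10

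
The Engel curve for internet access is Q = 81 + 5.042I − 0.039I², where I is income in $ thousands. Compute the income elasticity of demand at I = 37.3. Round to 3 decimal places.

At I = 37.3: Q = 214.8063.
dQ/dI = 5.042 − 0.078I = 2.13260.
η = (dQ/dI)·(I/Q) = 2.13260 × (37.3/214.8063) = 0.370.

0.370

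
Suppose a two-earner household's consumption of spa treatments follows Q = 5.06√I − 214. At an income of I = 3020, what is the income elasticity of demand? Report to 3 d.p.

At I = 3020: Q = 64.070.
dQ/dI = 5.06/(2√I) = 0.0460381 at this income.
η = (dQ/dI)·(I/Q) = 0.0460381 × (3020/64.070) = 2.170.

2.170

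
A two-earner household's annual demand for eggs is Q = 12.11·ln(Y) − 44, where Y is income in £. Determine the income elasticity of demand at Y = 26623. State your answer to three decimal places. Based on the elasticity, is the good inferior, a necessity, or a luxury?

At Y = 26623: Q = 79.395.
dQ/dY = 12.11/Y = 0.00045487 at this income.
η = (dQ/dY)·(Y/Q) = 0.00045487 × (26623/79.395) = 0.153.
Since 0 < η < 1, the good is a necessity.

0.153 (necessity)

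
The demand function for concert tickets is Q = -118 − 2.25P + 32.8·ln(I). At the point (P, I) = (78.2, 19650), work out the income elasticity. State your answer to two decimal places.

At P = 78.2, I = 19650: Q = 30.305.
Holding P constant, ∂Q/∂I = 32.8/I = 0.00166921.
η_I = (∂Q/∂I)·(I/Q) = 0.00166921 × (19650/30.305) = 1.08.

1.08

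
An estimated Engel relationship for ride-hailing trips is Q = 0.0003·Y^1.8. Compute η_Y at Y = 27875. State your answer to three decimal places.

1.800

For Q = A·Y^β the income elasticity is constant and equal to β.
Here β = 1.8, so η = 1.800.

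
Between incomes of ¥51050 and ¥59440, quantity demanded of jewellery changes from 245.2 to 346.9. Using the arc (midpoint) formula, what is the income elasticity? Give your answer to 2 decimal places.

ΔQ = 346.9 − 245.2 = 101.7; midpoint Q̄ = (245.2 + 346.9)/2 = 296.05.
ΔI = 59440 − 51050 = 8390; midpoint Ī = (51050 + 59440)/2 = 55245.
η = (ΔQ/Q̄) ÷ (ΔI/Ī) = (101.7/296.05) ÷ (8390/55245) = 2.26.

2.26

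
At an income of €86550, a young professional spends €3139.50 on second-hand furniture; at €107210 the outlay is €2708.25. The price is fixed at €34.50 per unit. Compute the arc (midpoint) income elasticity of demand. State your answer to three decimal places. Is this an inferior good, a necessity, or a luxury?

-0.692 (inferior good)

With a constant price, Q₁ = 3139.50/34.50 = 91.000 and Q₂ = 2708.25/34.50 = 78.500 (equivalently, work directly with expenditure since P cancels).
Midpoint %ΔQ = (2708.25 − 3139.50)/2923.88 = -0.14749; midpoint %ΔI = (107210 − 86550)/96880 = 0.21325.
η = -0.14749 / 0.21325 = -0.692.
η < 0 ⇒ inferior good.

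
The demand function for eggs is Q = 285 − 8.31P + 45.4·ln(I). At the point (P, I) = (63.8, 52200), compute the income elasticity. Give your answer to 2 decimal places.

0.18

At P = 63.8, I = 52200: Q = 247.995.
Holding P constant, ∂Q/∂I = 45.4/I = 0.000869732.
η_I = (∂Q/∂I)·(I/Q) = 0.000869732 × (52200/247.995) = 0.18.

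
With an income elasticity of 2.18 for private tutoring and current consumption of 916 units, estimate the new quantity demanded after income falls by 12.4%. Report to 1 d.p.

668.4

%ΔQ ≈ η × %ΔI = 2.18 × (-12.4%) = -27.032%.
New Q ≈ 916 × (1 − 0.27032) = 668.4.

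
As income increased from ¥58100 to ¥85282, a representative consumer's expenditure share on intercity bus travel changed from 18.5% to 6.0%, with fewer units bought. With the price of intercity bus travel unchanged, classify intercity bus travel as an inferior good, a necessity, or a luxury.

inferior good

Quantity demanded falls as income rises, so η < 0.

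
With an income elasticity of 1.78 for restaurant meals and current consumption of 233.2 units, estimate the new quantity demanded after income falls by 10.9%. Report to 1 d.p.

%ΔQ ≈ η × %ΔI = 1.78 × (-10.9%) = -19.402%.
New Q ≈ 233.2 × (1 − 0.19402) = 188.0.

188.0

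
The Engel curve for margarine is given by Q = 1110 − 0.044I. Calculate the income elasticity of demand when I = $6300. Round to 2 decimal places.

-0.33

At I = 6300: Q = 832.800.
dQ/dI = −0.044.
η = (dQ/dI)·(I/Q) = -0.044 × (6300/832.800) = -0.33.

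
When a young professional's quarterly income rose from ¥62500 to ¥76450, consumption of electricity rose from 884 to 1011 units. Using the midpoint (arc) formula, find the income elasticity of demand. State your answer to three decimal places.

0.668

ΔQ = 1011 − 884 = 127; midpoint Q̄ = (884 + 1011)/2 = 947.5.
ΔI = 76450 − 62500 = 13950; midpoint Ī = (62500 + 76450)/2 = 69475.
η = (ΔQ/Q̄) ÷ (ΔI/Ī) = (127/947.5) ÷ (13950/69475) = 0.668.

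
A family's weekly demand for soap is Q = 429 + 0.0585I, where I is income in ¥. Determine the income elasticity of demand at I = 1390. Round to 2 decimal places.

At I = 1390: Q = 510.315.
dQ/dI = 0.0585.
η = (dQ/dI)·(I/Q) = 0.0585 × (1390/510.315) = 0.16.

0.16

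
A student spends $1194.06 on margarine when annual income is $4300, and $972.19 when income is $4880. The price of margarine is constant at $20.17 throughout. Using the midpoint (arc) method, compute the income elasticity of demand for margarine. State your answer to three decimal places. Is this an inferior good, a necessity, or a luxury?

-1.621 (inferior good)

With a constant price, Q₁ = 1194.06/20.17 = 59.200 and Q₂ = 972.19/20.17 = 48.200 (equivalently, work directly with expenditure since P cancels).
Midpoint %ΔQ = (972.19 − 1194.06)/1083.13 = -0.20484; midpoint %ΔI = (4880 − 4300)/4590 = 0.12636.
η = -0.20484 / 0.12636 = -1.621.
η < 0 ⇒ inferior good.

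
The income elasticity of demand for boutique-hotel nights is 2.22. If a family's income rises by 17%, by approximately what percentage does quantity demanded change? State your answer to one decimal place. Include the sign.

37.7%

%ΔQ ≈ η × %ΔI = 2.22 × 17% = 37.7%.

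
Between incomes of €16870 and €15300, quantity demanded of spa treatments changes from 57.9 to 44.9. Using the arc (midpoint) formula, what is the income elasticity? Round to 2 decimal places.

ΔQ = 44.9 − 57.9 = -13; midpoint Q̄ = (57.9 + 44.9)/2 = 51.4.
ΔI = 15300 − 16870 = -1570; midpoint Ī = (16870 + 15300)/2 = 16085.
η = (ΔQ/Q̄) ÷ (ΔI/Ī) = (-13/51.4) ÷ (-1570/16085) = 2.59.

2.59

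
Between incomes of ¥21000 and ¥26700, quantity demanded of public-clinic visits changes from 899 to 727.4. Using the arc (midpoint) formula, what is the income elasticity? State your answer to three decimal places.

ΔQ = 727.4 − 899 = -171.6; midpoint Q̄ = (899 + 727.4)/2 = 813.2.
ΔI = 26700 − 21000 = 5700; midpoint Ī = (21000 + 26700)/2 = 23850.
η = (ΔQ/Q̄) ÷ (ΔI/Ī) = (-171.6/813.2) ÷ (5700/23850) = -0.883.

-0.883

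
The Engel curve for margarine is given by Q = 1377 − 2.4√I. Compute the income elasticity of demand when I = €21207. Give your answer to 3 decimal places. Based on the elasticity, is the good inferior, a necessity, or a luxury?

At I = 21207: Q = 1027.497.
dQ/dI = -2.4/(2√I) = -0.00824027 at this income.
η = (dQ/dI)·(I/Q) = -0.00824027 × (21207/1027.497) = -0.170.
Since η < 0, the good is an inferior good.

-0.170 (inferior good)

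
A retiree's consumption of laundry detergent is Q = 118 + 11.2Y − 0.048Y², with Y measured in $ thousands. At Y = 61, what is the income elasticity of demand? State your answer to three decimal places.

At Y = 61: Q = 622.5920.
dQ/dY = 11.2 − 0.096Y = 5.34400.
η = (dQ/dY)·(Y/Q) = 5.34400 × (61/622.5920) = 0.524.

0.524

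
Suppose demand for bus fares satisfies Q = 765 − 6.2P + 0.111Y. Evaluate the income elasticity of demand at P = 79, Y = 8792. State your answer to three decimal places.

0.780

At P = 79, Y = 8792: Q = 1251.112.
Holding P constant, ∂Q/∂Y = 0.111.
η_Y = (∂Q/∂Y)·(Y/Q) = 0.111 × (8792/1251.112) = 0.780.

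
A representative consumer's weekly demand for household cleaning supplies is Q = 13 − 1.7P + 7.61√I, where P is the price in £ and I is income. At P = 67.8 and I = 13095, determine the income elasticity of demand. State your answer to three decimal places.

At P = 67.8, I = 13095: Q = 768.578.
Holding P constant, ∂Q/∂I = 7.61/(2√I) = 0.0332508.
η_I = (∂Q/∂I)·(I/Q) = 0.0332508 × (13095/768.578) = 0.567.

0.567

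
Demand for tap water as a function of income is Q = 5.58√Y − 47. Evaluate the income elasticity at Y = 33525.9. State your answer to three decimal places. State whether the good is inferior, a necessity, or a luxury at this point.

At Y = 33525.9: Q = 974.702.
dQ/dY = 5.58/(2√Y) = 0.0152375 at this income.
η = (dQ/dY)·(Y/Q) = 0.0152375 × (33525.9/974.702) = 0.524.
Since 0 < η < 1, the good is a necessity.

0.524 (necessity)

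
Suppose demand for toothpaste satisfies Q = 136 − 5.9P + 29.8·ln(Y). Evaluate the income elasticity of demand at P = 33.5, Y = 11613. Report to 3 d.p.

At P = 33.5, Y = 11613: Q = 217.274.
Holding P constant, ∂Q/∂Y = 29.8/Y = 0.00256609.
η_Y = (∂Q/∂Y)·(Y/Q) = 0.00256609 × (11613/217.274) = 0.137.

0.137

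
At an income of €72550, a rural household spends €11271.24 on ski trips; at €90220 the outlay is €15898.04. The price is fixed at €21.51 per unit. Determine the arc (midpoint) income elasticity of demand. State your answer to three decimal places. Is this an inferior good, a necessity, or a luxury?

With a constant price, Q₁ = 11271.24/21.51 = 524.000 and Q₂ = 15898.04/21.51 = 739.100 (equivalently, work directly with expenditure since P cancels).
Midpoint %ΔQ = (15898.04 − 11271.24)/13584.64 = 0.34059; midpoint %ΔI = (90220 − 72550)/81385 = 0.21712.
η = 0.34059 / 0.21712 = 1.569.
η > 1 ⇒ luxury.

1.569 (luxury)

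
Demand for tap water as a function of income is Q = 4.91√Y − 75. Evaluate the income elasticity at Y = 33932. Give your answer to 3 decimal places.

0.545

At Y = 33932: Q = 829.453.
dQ/dY = 4.91/(2√Y) = 0.0133274 at this income.
η = (dQ/dY)·(Y/Q) = 0.0133274 × (33932/829.453) = 0.545.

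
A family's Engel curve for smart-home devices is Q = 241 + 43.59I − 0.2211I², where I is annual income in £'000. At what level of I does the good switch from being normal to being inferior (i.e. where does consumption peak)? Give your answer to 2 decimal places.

98.58

dQ/dI = 43.59 − 0.4422I.
The good is inferior where dQ/dI < 0. Setting dQ/dI = 0 gives I = 43.59 / 0.4422 = 98.58.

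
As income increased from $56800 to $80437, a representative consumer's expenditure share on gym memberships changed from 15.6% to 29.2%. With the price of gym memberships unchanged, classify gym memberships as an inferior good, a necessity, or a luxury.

The budget share rises as income rises, so η > 1.

luxury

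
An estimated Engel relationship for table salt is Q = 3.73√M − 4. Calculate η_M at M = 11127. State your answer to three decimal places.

At M = 11127: Q = 389.458.
dQ/dM = 3.73/(2√M) = 0.0176803 at this income.
η = (dQ/dM)·(M/Q) = 0.0176803 × (11127/389.458) = 0.505.

0.505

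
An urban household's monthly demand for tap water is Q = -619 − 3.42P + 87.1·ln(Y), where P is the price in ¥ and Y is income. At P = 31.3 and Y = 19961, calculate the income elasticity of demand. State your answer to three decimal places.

At P = 31.3, Y = 19961: Q = 136.378.
Holding P constant, ∂Q/∂Y = 87.1/Y = 0.00436351.
η_Y = (∂Q/∂Y)·(Y/Q) = 0.00436351 × (19961/136.378) = 0.639.

0.639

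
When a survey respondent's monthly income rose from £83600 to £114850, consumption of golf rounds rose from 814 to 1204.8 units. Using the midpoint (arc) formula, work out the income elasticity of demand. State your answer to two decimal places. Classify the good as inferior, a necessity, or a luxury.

1.23 (luxury)

ΔQ = 1204.8 − 814 = 390.8; midpoint Q̄ = (814 + 1204.8)/2 = 1009.4.
ΔI = 114850 − 83600 = 31250; midpoint Ī = (83600 + 114850)/2 = 99225.
η = (ΔQ/Q̄) ÷ (ΔI/Ī) = (390.8/1009.4) ÷ (31250/99225) = 1.23.
η > 1 ⇒ luxury.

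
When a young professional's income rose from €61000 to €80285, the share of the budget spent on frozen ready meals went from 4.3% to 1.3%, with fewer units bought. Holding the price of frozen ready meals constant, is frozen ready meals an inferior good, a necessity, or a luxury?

inferior good

Quantity demanded falls as income rises, so η < 0.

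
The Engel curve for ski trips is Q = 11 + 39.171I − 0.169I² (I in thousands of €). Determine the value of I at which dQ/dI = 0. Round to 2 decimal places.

dQ/dI = 39.171 − 0.338I.
The good is inferior where dQ/dI < 0. Setting dQ/dI = 0 gives I = 39.171 / 0.338 = 115.89.

115.89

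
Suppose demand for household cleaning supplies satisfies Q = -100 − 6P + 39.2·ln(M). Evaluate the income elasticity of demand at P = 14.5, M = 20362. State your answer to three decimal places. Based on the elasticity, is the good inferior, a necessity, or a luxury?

At P = 14.5, M = 20362: Q = 201.920.
Holding P constant, ∂Q/∂M = 39.2/M = 0.00192515.
η_M = (∂Q/∂M)·(M/Q) = 0.00192515 × (20362/201.920) = 0.194.
Since 0 < η < 1, this is a necessity.

0.194 (necessity)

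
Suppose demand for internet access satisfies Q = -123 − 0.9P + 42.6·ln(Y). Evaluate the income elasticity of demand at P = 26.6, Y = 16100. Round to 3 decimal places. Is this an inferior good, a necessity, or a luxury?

0.160 (necessity)

At P = 26.6, Y = 16100: Q = 265.708.
Holding P constant, ∂Q/∂Y = 42.6/Y = 0.00264596.
η_Y = (∂Q/∂Y)·(Y/Q) = 0.00264596 × (16100/265.708) = 0.160.
Since 0 < η < 1, this is a necessity.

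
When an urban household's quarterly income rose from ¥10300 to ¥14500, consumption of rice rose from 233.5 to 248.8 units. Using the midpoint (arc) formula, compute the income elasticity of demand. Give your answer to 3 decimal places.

0.187

ΔQ = 248.8 − 233.5 = 15.3; midpoint Q̄ = (233.5 + 248.8)/2 = 241.15.
ΔI = 14500 − 10300 = 4200; midpoint Ī = (10300 + 14500)/2 = 12400.
η = (ΔQ/Q̄) ÷ (ΔI/Ī) = (15.3/241.15) ÷ (4200/12400) = 0.187.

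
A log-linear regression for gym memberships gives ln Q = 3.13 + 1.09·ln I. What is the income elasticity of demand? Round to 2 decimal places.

1.09

In a log-linear demand, the coefficient on ln I is the income elasticity.
So η = 1.09.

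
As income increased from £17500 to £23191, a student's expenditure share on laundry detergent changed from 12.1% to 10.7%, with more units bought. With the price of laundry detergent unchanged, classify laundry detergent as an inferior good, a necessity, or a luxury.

necessity

Quantity rises but the budget share falls as income rises, so 0 < η < 1.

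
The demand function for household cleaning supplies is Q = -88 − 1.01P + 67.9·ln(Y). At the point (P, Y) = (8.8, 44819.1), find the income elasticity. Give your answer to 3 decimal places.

0.108

At P = 8.8, Y = 44819.1: Q = 630.347.
Holding P constant, ∂Q/∂Y = 67.9/Y = 0.00151498.
η_Y = (∂Q/∂Y)·(Y/Q) = 0.00151498 × (44819.1/630.347) = 0.108.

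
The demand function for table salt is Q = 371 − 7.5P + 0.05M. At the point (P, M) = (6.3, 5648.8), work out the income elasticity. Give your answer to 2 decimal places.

At P = 6.3, M = 5648.8: Q = 606.190.
Holding P constant, ∂Q/∂M = 0.05.
η_M = (∂Q/∂M)·(M/Q) = 0.05 × (5648.8/606.190) = 0.47.

0.47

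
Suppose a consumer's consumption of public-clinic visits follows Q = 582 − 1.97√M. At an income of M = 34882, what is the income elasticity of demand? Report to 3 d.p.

At M = 34882: Q = 214.069.
dQ/dM = -1.97/(2√M) = -0.00527394 at this income.
η = (dQ/dM)·(M/Q) = -0.00527394 × (34882/214.069) = -0.859.

-0.859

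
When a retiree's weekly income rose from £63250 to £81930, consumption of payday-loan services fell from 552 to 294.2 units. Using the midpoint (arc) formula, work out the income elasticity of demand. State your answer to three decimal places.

ΔQ = 294.2 − 552 = -257.8; midpoint Q̄ = (552 + 294.2)/2 = 423.1.
ΔI = 81930 − 63250 = 18680; midpoint Ī = (63250 + 81930)/2 = 72590.
η = (ΔQ/Q̄) ÷ (ΔI/Ī) = (-257.8/423.1) ÷ (18680/72590) = -2.368.

-2.368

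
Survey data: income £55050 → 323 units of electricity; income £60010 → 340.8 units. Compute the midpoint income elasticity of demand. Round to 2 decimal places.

ΔQ = 340.8 − 323 = 17.8; midpoint Q̄ = (323 + 340.8)/2 = 331.9.
ΔI = 60010 − 55050 = 4960; midpoint Ī = (55050 + 60010)/2 = 57530.
η = (ΔQ/Q̄) ÷ (ΔI/Ī) = (17.8/331.9) ÷ (4960/57530) = 0.62.

0.62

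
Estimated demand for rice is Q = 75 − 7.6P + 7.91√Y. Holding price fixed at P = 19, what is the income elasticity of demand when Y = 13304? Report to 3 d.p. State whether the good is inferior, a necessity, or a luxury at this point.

At P = 19, Y = 13304: Q = 842.963.
Holding P constant, ∂Q/∂Y = 7.91/(2√Y) = 0.034289.
η_Y = (∂Q/∂Y)·(Y/Q) = 0.034289 × (13304/842.963) = 0.541.
Since 0 < η < 1, this is a necessity.

0.541 (necessity)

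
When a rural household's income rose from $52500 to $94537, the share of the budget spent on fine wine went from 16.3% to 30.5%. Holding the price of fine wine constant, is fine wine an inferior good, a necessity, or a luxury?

The budget share rises as income rises, so η > 1.

luxury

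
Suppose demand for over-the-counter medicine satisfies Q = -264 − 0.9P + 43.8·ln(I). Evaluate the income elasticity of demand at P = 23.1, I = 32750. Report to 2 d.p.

0.26

At P = 23.1, I = 32750: Q = 170.584.
Holding P constant, ∂Q/∂I = 43.8/I = 0.0013374.
η_I = (∂Q/∂I)·(I/Q) = 0.0013374 × (32750/170.584) = 0.26.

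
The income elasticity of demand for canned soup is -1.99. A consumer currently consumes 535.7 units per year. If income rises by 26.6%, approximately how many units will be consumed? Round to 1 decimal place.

252.1

%ΔQ ≈ η × %ΔI = -1.99 × 26.6% = -52.934%.
New Q ≈ 535.7 × (1 − 0.52934) = 252.1.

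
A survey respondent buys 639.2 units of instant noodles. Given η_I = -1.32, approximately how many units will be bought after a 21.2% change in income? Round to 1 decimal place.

%ΔQ ≈ η × %ΔI = -1.32 × 21.2% = -27.984%.
New Q ≈ 639.2 × (1 − 0.27984) = 460.3.

460.3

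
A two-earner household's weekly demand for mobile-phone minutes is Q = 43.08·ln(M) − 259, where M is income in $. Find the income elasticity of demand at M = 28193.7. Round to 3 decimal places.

0.236

At M = 28193.7: Q = 182.434.
dQ/dM = 43.08/M = 0.001528 at this income.
η = (dQ/dM)·(M/Q) = 0.001528 × (28193.7/182.434) = 0.236.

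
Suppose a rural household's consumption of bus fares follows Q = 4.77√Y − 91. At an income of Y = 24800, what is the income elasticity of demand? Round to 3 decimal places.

At Y = 24800: Q = 660.180.
dQ/dY = 4.77/(2√Y) = 0.0151448 at this income.
η = (dQ/dY)·(Y/Q) = 0.0151448 × (24800/660.180) = 0.569.

0.569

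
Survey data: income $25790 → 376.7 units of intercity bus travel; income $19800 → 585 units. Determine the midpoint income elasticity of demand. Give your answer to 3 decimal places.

-1.649

ΔQ = 585 − 376.7 = 208.3; midpoint Q̄ = (376.7 + 585)/2 = 480.85.
ΔI = 19800 − 25790 = -5990; midpoint Ī = (25790 + 19800)/2 = 22795.
η = (ΔQ/Q̄) ÷ (ΔI/Ī) = (208.3/480.85) ÷ (-5990/22795) = -1.649.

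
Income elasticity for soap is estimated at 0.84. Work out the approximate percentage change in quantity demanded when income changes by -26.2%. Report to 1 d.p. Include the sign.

-22.0%

%ΔQ ≈ η × %ΔI = 0.84 × (-26.2%) = -22.0%.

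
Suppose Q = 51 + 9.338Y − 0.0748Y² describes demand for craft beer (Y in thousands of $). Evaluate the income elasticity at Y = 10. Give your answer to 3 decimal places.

0.573

At Y = 10: Q = 136.9000.
dQ/dY = 9.338 − 0.1496Y = 7.84200.
η = (dQ/dY)·(Y/Q) = 7.84200 × (10/136.9000) = 0.573.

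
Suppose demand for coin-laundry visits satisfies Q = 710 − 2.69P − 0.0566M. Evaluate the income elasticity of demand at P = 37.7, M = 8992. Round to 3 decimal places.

At P = 37.7, M = 8992: Q = 99.640.
Holding P constant, ∂Q/∂M = −0.0566.
η_M = (∂Q/∂M)·(M/Q) = -0.0566 × (8992/99.640) = -5.108.

-5.108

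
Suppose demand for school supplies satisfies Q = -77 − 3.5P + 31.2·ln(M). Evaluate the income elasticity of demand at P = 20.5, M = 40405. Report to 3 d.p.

At P = 20.5, M = 40405: Q = 182.179.
Holding P constant, ∂Q/∂M = 31.2/M = 0.000772182.
η_M = (∂Q/∂M)·(M/Q) = 0.000772182 × (40405/182.179) = 0.171.

0.171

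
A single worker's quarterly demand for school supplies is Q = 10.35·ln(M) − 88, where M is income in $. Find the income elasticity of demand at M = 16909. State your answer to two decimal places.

At M = 16909: Q = 12.763.
dQ/dM = 10.35/M = 0.0006121 at this income.
η = (dQ/dM)·(M/Q) = 0.0006121 × (16909/12.763) = 0.81.

0.81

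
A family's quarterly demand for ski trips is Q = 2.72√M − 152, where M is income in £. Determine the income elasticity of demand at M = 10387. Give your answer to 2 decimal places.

1.11

At M = 10387: Q = 125.213.
dQ/dM = 2.72/(2√M) = 0.0133442 at this income.
η = (dQ/dM)·(M/Q) = 0.0133442 × (10387/125.213) = 1.11.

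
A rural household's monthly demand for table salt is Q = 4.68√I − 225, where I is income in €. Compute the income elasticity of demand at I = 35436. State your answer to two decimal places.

At I = 35436: Q = 655.984.
dQ/dI = 4.68/(2√I) = 0.0124306 at this income.
η = (dQ/dI)·(I/Q) = 0.0124306 × (35436/655.984) = 0.67.

0.67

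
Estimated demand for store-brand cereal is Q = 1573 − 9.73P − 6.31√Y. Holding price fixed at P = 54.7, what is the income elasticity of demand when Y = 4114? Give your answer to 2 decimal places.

At P = 54.7, Y = 4114: Q = 636.043.
Holding P constant, ∂Q/∂Y = -6.31/(2√Y) = -0.0491889.
η_Y = (∂Q/∂Y)·(Y/Q) = -0.0491889 × (4114/636.043) = -0.32.

-0.32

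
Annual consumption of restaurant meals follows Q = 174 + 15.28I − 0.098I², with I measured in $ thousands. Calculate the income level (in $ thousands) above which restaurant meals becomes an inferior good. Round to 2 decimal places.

dQ/dI = 15.28 − 0.196I.
The good is inferior where dQ/dI < 0. Setting dQ/dI = 0 gives I = 15.28 / 0.196 = 77.96.

77.96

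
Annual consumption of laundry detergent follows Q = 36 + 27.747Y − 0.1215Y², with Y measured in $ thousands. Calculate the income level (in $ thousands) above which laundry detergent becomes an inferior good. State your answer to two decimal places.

114.19

dQ/dY = 27.747 − 0.243Y.
The good is inferior where dQ/dY < 0. Setting dQ/dY = 0 gives Y = 27.747 / 0.243 = 114.19.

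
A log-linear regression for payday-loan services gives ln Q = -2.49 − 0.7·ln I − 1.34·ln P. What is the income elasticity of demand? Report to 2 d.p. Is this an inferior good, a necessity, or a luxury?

-0.70 (inferior good)

In a log-linear demand, the coefficient on ln I is the income elasticity.
So η = -0.70.
η < 0 ⇒ inferior good.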